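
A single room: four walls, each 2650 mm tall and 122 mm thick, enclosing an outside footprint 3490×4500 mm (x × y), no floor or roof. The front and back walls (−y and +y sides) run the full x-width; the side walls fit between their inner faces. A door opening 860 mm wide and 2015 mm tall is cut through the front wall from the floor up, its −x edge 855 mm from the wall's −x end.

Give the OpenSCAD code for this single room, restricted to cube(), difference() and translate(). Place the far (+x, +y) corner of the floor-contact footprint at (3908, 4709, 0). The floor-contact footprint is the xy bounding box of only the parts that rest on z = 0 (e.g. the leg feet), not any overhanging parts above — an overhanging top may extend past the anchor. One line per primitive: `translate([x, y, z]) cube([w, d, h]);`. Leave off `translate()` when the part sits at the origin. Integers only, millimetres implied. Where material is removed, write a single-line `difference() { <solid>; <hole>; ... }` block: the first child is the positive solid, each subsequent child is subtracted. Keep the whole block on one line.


difference() { translate([418, 209, 0]) cube([3490, 122, 2650]); translate([1273, 209, 0]) cube([860, 122, 2015]); }
translate([418, 4587, 0]) cube([3490, 122, 2650]);
translate([418, 331, 0]) cube([122, 4256, 2650]);
translate([3786, 331, 0]) cube([122, 4256, 2650]);


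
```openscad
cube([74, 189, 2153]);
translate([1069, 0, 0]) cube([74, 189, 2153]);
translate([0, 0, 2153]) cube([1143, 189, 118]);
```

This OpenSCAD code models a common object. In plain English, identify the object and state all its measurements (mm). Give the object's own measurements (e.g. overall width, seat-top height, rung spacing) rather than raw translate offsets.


A door frame. The clear opening is 995 mm wide and 2153 mm high. Two 74 mm wide jambs, 189 mm deep, stand either side of the opening from the floor to the top of the opening. A 118 mm thick head sits across the top of both jambs, spanning the full outside width of the frame.


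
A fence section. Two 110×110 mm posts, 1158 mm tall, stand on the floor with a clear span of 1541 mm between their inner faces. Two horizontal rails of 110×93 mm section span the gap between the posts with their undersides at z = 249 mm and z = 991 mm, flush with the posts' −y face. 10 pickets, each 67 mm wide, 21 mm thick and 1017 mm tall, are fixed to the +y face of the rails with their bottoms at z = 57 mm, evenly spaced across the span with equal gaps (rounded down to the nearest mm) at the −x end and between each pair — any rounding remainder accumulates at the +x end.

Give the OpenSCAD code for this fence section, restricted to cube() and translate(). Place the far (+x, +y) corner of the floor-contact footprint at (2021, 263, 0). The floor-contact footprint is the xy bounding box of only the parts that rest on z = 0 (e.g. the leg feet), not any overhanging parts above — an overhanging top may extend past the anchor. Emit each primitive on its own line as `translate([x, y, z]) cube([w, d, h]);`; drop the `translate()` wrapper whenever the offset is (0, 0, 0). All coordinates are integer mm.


translate([260, 153, 0]) cube([110, 110, 1158]);
translate([1911, 153, 0]) cube([110, 110, 1158]);
translate([370, 153, 249]) cube([1541, 110, 93]);
translate([370, 153, 991]) cube([1541, 110, 93]);
translate([449, 263, 57]) cube([67, 21, 1017]);
translate([595, 263, 57]) cube([67, 21, 1017]);
translate([741, 263, 57]) cube([67, 21, 1017]);
translate([887, 263, 57]) cube([67, 21, 1017]);
translate([1033, 263, 57]) cube([67, 21, 1017]);
translate([1179, 263, 57]) cube([67, 21, 1017]);
translate([1325, 263, 57]) cube([67, 21, 1017]);
translate([1471, 263, 57]) cube([67, 21, 1017]);
translate([1617, 263, 57]) cube([67, 21, 1017]);
translate([1763, 263, 57]) cube([67, 21, 1017]);


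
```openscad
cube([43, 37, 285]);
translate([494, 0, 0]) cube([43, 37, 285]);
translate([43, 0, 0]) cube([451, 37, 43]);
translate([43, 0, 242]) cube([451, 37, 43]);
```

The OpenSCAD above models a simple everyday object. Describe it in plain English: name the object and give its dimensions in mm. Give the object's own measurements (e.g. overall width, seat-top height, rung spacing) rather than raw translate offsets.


A rectangular picture frame lying in the x–z plane (depth along y). The opening is 451 mm wide (x) by 199 mm tall (z), surrounded by a border 43 mm wide on all four sides. The frame is 37 mm deep and is made of two full-height vertical stiles with two horizontal rails fitted between them.


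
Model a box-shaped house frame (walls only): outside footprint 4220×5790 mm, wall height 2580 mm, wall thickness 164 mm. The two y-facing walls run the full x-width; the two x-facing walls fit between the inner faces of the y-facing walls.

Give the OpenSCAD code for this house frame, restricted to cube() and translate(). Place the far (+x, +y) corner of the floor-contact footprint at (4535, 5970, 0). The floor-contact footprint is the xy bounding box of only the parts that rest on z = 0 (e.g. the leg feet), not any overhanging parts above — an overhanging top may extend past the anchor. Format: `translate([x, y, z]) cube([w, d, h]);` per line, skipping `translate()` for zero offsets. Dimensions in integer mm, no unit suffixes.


translate([315, 180, 0]) cube([4220, 164, 2580]);
translate([315, 5806, 0]) cube([4220, 164, 2580]);
translate([315, 344, 0]) cube([164, 5462, 2580]);
translate([4371, 344, 0]) cube([164, 5462, 2580]);


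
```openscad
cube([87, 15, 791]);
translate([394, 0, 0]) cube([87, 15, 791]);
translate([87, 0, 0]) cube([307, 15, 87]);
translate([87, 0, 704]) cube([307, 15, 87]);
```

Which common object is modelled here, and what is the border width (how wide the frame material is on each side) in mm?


A picture frame. The border width is 87 mm.

Four thin pieces enclosing a rectangular opening — a picture frame. The two full-height stiles are 791 mm tall; the top rail sits at z = 704 and is 87 mm tall, so the border above the opening is 791 − 704 = 87 mm, matching the stile x-width.


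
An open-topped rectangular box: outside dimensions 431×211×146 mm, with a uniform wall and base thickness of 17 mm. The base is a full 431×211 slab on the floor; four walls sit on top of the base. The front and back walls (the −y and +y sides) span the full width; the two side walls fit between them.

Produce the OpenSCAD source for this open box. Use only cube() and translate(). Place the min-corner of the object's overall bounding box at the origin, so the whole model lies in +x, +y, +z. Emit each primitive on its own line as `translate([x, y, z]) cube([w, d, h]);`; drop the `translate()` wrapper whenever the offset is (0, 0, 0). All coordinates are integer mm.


cube([431, 211, 17]);
translate([0, 0, 17]) cube([431, 17, 129]);
translate([0, 194, 17]) cube([431, 17, 129]);
translate([0, 17, 17]) cube([17, 177, 129]);
translate([414, 17, 17]) cube([17, 177, 129]);


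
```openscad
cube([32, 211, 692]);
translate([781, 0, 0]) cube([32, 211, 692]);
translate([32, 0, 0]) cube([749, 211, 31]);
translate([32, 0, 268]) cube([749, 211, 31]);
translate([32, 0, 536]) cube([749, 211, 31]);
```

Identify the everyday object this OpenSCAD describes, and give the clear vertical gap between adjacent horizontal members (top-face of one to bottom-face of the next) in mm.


A bookshelf. The clear shelf gap is 237 mm.

Two tall side panels with 3 horizontal boards between them — a bookshelf. The first two shelf undersides are at z = 0 and z = 268; with shelf thickness 31, the clear gap is 268 − 0 − 31 = 237 mm.


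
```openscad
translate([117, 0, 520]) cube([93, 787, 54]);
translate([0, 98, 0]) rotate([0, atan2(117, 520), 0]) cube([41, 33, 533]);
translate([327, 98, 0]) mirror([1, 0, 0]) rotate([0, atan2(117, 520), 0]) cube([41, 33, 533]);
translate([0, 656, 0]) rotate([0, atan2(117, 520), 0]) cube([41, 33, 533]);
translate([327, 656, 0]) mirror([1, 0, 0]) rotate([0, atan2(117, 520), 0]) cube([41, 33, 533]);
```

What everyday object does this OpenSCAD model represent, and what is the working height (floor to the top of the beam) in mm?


A sawhorse. The overall height is 574 mm.

A beam across two mirrored pairs of raked legs — a sawhorse. The beam's underside is at z = 520 (matching the legs' vertical rise in atan2(117, 520)) and the beam is 54 mm tall, so its top is at 520 + 54 = 574 mm. The raked legs top out at the beam's underside, so that is the highest point.


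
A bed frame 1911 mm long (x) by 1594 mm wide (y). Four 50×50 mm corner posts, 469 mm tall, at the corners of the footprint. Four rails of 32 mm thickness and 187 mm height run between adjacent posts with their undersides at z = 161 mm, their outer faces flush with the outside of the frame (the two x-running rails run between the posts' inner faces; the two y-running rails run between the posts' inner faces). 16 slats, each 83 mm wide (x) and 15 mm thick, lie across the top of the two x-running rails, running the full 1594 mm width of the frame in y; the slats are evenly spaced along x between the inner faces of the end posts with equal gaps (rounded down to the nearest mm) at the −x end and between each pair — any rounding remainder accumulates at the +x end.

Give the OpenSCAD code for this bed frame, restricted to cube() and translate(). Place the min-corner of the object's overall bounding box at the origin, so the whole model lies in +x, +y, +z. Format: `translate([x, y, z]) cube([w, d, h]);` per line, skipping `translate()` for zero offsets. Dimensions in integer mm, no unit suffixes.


// slat z = rail_z + rail_h = 161 + 187 = 348
// slat gap = ⌊(1811 − 16·83) / 17⌋ = 28
cube([50, 50, 469]);
translate([0, 1544, 0]) cube([50, 50, 469]);
translate([1861, 0, 0]) cube([50, 50, 469]);
translate([1861, 1544, 0]) cube([50, 50, 469]);
translate([50, 0, 161]) cube([1811, 32, 187]);
translate([50, 1562, 161]) cube([1811, 32, 187]);
translate([0, 50, 161]) cube([32, 1494, 187]);
translate([1879, 50, 161]) cube([32, 1494, 187]);
translate([78, 0, 348]) cube([83, 1594, 15]);
translate([189, 0, 348]) cube([83, 1594, 15]);
translate([300, 0, 348]) cube([83, 1594, 15]);
translate([411, 0, 348]) cube([83, 1594, 15]);
translate([522, 0, 348]) cube([83, 1594, 15]);
translate([633, 0, 348]) cube([83, 1594, 15]);
translate([744, 0, 348]) cube([83, 1594, 15]);
translate([855, 0, 348]) cube([83, 1594, 15]);
translate([966, 0, 348]) cube([83, 1594, 15]);
translate([1077, 0, 348]) cube([83, 1594, 15]);
translate([1188, 0, 348]) cube([83, 1594, 15]);
translate([1299, 0, 348]) cube([83, 1594, 15]);
translate([1410, 0, 348]) cube([83, 1594, 15]);
translate([1521, 0, 348]) cube([83, 1594, 15]);
translate([1632, 0, 348]) cube([83, 1594, 15]);
translate([1743, 0, 348]) cube([83, 1594, 15]);


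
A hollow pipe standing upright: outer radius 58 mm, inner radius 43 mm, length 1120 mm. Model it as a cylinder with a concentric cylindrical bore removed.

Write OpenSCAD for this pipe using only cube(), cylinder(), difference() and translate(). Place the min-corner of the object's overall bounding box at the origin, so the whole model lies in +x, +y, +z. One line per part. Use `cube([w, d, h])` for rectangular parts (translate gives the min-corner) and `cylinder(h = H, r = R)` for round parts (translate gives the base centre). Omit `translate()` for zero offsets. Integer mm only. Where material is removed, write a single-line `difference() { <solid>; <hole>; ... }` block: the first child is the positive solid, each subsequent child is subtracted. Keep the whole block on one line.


difference() { translate([58, 58, 0]) cylinder(h = 1120, r = 58); translate([58, 58, 0]) cylinder(h = 1120, r = 43); }


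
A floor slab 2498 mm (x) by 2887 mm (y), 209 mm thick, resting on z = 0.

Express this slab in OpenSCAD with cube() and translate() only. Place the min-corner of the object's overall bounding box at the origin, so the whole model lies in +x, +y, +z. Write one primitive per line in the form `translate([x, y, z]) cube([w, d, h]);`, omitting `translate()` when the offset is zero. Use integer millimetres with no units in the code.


cube([2498, 2887, 209]);


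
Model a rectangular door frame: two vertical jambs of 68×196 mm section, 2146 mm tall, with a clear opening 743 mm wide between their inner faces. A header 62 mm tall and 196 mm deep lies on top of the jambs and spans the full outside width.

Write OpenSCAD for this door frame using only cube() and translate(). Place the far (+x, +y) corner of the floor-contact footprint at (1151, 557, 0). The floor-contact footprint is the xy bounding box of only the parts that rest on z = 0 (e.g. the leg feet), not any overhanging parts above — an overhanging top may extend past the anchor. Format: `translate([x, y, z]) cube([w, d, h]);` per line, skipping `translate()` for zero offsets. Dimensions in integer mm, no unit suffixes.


translate([272, 361, 0]) cube([68, 196, 2146]);
translate([1083, 361, 0]) cube([68, 196, 2146]);
translate([272, 361, 2146]) cube([879, 196, 62]);


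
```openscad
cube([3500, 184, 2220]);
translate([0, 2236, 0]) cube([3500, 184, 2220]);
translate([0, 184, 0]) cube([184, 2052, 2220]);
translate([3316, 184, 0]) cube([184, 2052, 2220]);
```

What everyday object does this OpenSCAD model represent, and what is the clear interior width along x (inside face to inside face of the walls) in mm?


A house (or room) frame. The interior width is 3132 mm.

Four 2220 mm walls enclosing a rectangle with no floor or roof — a room or house frame. Outside width is 3500 mm and wall thickness is 184 mm, so the interior width is 3500 − 2 × 184 = 3132 mm.


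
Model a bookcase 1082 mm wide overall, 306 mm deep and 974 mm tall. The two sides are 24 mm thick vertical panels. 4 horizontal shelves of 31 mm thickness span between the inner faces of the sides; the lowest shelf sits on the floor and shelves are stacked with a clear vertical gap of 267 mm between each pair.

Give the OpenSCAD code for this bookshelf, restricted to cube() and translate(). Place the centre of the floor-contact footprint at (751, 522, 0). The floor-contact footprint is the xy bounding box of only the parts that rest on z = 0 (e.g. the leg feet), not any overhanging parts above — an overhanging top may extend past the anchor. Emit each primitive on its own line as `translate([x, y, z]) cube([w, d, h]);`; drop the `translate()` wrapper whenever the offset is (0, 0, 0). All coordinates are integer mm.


translate([210, 369, 0]) cube([24, 306, 974]);
translate([1268, 369, 0]) cube([24, 306, 974]);
translate([234, 369, 0]) cube([1034, 306, 31]);
translate([234, 369, 298]) cube([1034, 306, 31]);
translate([234, 369, 596]) cube([1034, 306, 31]);
translate([234, 369, 894]) cube([1034, 306, 31]);


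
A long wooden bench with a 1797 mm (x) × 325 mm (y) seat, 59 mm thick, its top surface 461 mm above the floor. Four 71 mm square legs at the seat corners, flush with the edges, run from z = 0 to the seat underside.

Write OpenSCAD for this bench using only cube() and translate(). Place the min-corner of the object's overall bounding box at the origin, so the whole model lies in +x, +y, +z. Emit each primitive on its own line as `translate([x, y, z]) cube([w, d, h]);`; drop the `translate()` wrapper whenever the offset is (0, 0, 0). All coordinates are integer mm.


// leg_h = 461 − 59 = 402
translate([0, 0, 402]) cube([1797, 325, 59]);
cube([71, 71, 402]);
translate([0, 254, 0]) cube([71, 71, 402]);
translate([1726, 0, 0]) cube([71, 71, 402]);
translate([1726, 254, 0]) cube([71, 71, 402]);


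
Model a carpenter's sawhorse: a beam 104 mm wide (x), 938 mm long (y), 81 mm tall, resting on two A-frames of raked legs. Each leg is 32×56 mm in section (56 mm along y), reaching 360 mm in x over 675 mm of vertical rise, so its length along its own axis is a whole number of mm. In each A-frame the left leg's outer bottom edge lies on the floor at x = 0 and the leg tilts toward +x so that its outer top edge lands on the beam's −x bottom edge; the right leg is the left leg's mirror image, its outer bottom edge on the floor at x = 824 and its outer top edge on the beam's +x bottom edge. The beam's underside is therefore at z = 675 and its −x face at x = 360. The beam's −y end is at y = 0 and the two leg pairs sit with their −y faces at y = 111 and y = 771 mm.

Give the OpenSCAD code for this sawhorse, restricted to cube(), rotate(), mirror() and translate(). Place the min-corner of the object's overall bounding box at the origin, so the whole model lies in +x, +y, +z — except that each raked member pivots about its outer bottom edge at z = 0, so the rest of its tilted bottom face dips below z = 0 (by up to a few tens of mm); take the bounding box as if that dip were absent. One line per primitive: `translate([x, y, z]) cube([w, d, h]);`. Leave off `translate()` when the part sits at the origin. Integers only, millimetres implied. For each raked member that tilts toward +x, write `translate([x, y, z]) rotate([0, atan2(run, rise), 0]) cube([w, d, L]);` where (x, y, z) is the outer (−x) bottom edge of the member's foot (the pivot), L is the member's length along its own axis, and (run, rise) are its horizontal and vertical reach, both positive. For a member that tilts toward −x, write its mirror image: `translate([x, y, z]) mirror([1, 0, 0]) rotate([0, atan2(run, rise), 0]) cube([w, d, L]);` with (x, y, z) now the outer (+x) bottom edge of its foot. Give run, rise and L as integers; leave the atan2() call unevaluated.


translate([360, 0, 675]) cube([104, 938, 81]);
translate([0, 111, 0]) rotate([0, atan2(360, 675), 0]) cube([32, 56, 765]);
translate([824, 111, 0]) mirror([1, 0, 0]) rotate([0, atan2(360, 675), 0]) cube([32, 56, 765]);
translate([0, 771, 0]) rotate([0, atan2(360, 675), 0]) cube([32, 56, 765]);
translate([824, 771, 0]) mirror([1, 0, 0]) rotate([0, atan2(360, 675), 0]) cube([32, 56, 765]);


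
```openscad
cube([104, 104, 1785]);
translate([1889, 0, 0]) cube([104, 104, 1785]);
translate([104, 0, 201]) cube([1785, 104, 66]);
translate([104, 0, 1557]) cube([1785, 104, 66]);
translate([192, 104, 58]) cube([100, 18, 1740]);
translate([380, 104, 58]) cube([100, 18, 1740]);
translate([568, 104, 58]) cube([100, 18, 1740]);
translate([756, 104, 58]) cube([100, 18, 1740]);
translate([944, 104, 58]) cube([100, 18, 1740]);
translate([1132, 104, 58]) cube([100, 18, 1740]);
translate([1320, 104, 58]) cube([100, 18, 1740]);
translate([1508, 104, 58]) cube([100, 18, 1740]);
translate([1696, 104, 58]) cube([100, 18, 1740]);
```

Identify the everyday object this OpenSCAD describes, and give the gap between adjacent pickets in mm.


A fence section. The picket gap is 88 mm.

Two posts, two rails, 9 pickets — a fence section. Span 1785 mm holds 9 pickets of 100 mm with 10 equal gaps: ⌊(1785 − 9·100) / 10⌋ = 88 mm.


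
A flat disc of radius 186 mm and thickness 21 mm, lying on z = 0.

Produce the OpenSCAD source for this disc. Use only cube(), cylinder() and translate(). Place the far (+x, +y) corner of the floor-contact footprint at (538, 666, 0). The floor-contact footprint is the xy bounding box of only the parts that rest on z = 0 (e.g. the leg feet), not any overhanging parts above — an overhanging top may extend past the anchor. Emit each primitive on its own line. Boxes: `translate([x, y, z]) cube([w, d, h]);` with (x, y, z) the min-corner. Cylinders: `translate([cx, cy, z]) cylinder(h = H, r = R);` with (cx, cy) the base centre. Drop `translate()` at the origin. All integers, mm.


translate([352, 480, 0]) cylinder(h = 21, r = 186);


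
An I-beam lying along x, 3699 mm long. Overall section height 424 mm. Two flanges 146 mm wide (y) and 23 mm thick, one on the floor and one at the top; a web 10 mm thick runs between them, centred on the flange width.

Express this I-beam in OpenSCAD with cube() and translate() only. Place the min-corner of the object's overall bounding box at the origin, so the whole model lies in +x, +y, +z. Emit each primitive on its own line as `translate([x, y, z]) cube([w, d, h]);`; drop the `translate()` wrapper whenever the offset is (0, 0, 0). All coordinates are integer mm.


cube([3699, 146, 23]);
translate([0, 68, 23]) cube([3699, 10, 378]);
translate([0, 0, 401]) cube([3699, 146, 23]);


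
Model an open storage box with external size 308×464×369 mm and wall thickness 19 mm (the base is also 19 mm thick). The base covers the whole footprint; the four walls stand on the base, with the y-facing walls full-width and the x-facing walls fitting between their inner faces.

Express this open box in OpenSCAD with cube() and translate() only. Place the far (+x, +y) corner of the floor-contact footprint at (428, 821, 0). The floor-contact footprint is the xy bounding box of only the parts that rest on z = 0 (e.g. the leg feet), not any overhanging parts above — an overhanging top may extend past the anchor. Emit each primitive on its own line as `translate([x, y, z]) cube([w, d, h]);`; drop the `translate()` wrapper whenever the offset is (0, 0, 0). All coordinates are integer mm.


translate([120, 357, 0]) cube([308, 464, 19]);
translate([120, 357, 19]) cube([308, 19, 350]);
translate([120, 802, 19]) cube([308, 19, 350]);
translate([120, 376, 19]) cube([19, 426, 350]);
translate([409, 376, 19]) cube([19, 426, 350]);


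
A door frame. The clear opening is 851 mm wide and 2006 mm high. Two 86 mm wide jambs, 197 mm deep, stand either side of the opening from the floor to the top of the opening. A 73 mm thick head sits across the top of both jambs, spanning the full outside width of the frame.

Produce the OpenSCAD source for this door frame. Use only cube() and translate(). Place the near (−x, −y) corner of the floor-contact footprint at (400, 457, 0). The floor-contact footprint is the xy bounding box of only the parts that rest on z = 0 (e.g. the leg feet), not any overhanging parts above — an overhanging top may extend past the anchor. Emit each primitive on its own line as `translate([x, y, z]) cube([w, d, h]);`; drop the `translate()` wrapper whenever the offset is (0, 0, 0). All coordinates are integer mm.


translate([400, 457, 0]) cube([86, 197, 2006]);
translate([1337, 457, 0]) cube([86, 197, 2006]);
translate([400, 457, 2006]) cube([1023, 197, 73]);


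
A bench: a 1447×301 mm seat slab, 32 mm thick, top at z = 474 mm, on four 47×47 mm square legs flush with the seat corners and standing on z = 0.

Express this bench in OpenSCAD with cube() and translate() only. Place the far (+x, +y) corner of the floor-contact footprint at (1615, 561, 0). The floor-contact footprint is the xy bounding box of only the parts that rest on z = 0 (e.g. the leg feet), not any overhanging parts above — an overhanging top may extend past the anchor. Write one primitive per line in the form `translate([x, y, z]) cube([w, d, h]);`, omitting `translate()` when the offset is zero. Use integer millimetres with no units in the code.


translate([168, 260, 442]) cube([1447, 301, 32]);
translate([168, 260, 0]) cube([47, 47, 442]);
translate([168, 514, 0]) cube([47, 47, 442]);
translate([1568, 260, 0]) cube([47, 47, 442]);
translate([1568, 514, 0]) cube([47, 47, 442]);


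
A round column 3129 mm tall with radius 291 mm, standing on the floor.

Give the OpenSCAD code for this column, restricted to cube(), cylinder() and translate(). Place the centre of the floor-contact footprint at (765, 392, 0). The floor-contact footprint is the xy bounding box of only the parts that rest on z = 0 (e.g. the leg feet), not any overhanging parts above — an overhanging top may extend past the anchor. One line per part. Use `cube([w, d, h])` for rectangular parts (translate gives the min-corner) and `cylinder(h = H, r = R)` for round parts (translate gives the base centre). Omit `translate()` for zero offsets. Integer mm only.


translate([765, 392, 0]) cylinder(h = 3129, r = 291);


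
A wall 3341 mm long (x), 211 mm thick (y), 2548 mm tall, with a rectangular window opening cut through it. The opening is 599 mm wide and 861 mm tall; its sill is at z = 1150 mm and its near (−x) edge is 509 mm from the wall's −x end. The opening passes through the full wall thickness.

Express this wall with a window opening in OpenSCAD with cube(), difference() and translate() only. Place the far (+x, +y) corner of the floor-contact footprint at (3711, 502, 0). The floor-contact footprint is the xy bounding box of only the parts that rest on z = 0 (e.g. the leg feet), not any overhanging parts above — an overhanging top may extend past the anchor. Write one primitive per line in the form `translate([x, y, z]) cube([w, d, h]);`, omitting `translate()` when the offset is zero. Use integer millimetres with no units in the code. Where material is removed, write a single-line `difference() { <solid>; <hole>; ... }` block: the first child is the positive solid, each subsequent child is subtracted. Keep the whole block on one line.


difference() { translate([370, 291, 0]) cube([3341, 211, 2548]); translate([879, 291, 1150]) cube([599, 211, 861]); }


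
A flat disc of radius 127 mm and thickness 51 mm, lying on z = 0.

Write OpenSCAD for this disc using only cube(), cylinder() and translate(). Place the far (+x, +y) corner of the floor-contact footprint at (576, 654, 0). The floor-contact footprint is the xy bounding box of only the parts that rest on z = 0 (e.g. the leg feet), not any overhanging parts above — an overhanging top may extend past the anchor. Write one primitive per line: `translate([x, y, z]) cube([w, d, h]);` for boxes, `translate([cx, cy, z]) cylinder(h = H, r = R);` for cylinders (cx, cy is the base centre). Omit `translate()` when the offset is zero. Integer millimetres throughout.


translate([449, 527, 0]) cylinder(h = 51, r = 127);


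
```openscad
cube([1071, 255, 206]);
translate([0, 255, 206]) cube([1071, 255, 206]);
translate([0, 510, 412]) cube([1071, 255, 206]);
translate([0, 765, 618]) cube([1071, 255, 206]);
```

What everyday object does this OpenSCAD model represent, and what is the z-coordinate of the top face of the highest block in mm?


A staircase. The total rise is 824 mm.

4 identical blocks, each offset up and back from the previous — a staircase. Each step is 206 mm tall and there are 4 of them, so the total rise is 4 × 206 = 824 mm.


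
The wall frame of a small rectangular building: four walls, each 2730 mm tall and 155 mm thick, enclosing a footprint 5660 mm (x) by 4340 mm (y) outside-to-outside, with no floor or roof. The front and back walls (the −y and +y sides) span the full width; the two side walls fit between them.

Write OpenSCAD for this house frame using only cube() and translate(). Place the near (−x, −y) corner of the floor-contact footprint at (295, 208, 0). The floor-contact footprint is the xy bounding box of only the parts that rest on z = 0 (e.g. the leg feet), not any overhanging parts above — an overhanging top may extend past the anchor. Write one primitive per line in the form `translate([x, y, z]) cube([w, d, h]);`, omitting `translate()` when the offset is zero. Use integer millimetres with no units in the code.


translate([295, 208, 0]) cube([5660, 155, 2730]);
translate([295, 4393, 0]) cube([5660, 155, 2730]);
translate([295, 363, 0]) cube([155, 4030, 2730]);
translate([5800, 363, 0]) cube([155, 4030, 2730]);


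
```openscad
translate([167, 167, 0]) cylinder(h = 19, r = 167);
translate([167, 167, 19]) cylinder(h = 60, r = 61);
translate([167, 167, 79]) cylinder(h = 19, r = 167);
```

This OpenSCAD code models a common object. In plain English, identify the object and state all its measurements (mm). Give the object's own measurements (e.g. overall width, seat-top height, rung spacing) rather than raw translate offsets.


A spool: two coaxial disc flanges of radius 167 mm and thickness 19 mm, joined by a core cylinder of radius 61 mm and height 60 mm. The lower flange rests on z = 0 and the three cylinders share a vertical axis.


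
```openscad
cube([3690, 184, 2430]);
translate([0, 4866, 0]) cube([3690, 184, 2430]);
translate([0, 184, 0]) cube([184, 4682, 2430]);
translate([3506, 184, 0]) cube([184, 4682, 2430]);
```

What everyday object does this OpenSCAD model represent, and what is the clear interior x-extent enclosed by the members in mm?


A house (or room) frame. The interior width is 3322 mm.

Four 2430 mm walls enclosing a rectangle with no floor or roof — a room or house frame. Outside width is 3690 mm and wall thickness is 184 mm, so the interior width is 3690 − 2 × 184 = 3322 mm.


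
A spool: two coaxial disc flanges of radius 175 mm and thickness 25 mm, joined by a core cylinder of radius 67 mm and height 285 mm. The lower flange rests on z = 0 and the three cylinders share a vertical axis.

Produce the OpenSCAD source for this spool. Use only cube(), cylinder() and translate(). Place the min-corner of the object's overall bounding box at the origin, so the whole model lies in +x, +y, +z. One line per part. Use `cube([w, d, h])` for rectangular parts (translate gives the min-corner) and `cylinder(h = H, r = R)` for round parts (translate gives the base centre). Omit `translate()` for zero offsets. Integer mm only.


translate([175, 175, 0]) cylinder(h = 25, r = 175);
translate([175, 175, 25]) cylinder(h = 285, r = 67);
translate([175, 175, 310]) cylinder(h = 25, r = 175);


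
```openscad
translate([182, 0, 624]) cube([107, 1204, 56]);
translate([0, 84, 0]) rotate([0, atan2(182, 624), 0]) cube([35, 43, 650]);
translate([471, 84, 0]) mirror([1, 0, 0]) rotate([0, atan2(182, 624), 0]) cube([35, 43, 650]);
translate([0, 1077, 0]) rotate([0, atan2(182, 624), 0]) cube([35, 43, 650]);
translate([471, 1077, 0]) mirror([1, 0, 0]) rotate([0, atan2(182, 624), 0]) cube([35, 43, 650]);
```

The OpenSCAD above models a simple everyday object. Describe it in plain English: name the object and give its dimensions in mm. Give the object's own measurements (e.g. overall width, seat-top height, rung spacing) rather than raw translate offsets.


A sawhorse. A 107×1204×56 mm beam (x, y, z) sits on two A-frame leg pairs. Each pair is two raked legs of 35×43 mm section (43 mm along y) splaying symmetrically in x. Each leg rises 624 mm vertically over 182 mm of horizontal reach and is 650 mm long along its own axis. Every leg's outer bottom edge rests on the floor and its outer top edge meets a bottom edge of the beam — the left legs (tilting toward +x) meet the beam's −x bottom edge, the right legs (their mirror images, tilting toward −x) meet its +x bottom edge — so the leg tops tuck under the beam, the beam's underside is 624 mm above the floor, and the feet are 471 mm apart outside-to-outside with the beam centred between them. The two leg pairs are set in 84 mm from either end of the beam.


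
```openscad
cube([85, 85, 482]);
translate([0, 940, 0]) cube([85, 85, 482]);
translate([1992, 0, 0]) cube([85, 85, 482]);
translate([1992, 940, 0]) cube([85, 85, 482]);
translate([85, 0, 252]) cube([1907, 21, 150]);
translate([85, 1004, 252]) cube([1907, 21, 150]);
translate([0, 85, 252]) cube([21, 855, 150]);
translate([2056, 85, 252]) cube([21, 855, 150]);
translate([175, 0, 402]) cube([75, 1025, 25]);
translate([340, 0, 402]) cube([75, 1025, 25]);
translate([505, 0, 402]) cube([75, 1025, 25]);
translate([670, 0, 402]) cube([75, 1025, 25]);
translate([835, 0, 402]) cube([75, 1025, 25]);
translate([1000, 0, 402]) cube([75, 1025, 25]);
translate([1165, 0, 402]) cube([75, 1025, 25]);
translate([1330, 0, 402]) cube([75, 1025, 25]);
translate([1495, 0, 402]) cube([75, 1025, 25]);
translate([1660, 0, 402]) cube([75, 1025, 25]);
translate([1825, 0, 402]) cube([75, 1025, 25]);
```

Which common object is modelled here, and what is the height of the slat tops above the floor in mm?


A bed frame. The slat-top height is 427 mm.

Four posts, four rails, and a row of slats — a bed frame. Slats sit on the rails at z = 252 + 150 = 402; with slat thickness 25, the top is 427 mm.


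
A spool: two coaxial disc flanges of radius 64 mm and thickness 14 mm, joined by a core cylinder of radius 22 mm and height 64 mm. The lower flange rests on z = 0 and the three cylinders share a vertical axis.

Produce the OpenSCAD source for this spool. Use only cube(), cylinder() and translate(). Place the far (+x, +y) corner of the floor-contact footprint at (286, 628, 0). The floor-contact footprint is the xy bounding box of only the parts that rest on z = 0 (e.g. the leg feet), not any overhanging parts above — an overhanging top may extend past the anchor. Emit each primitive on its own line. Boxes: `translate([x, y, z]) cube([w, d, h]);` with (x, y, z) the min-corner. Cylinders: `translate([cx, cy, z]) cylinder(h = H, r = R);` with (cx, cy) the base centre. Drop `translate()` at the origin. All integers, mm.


translate([222, 564, 0]) cylinder(h = 14, r = 64);
translate([222, 564, 14]) cylinder(h = 64, r = 22);
translate([222, 564, 78]) cylinder(h = 14, r = 64);


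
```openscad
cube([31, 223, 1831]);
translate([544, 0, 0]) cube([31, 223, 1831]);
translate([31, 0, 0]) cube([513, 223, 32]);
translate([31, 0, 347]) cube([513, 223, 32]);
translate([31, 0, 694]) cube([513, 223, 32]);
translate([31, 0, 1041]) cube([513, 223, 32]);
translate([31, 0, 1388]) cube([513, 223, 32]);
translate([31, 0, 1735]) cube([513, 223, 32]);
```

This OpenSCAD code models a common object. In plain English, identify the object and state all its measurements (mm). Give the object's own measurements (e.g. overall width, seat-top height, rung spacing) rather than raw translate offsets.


An open bookshelf. Two side panels, each 31 mm thick, 223 mm deep and 1831 mm tall, stand 575 mm apart (outside-to-outside). Between them sit 6 shelves, each 32 mm thick and 223 mm deep, spanning the full gap between the sides. The bottom shelf rests on the floor (its underside at z = 0) and the clear gap between one shelf's top and the next shelf's underside is 315 mm.


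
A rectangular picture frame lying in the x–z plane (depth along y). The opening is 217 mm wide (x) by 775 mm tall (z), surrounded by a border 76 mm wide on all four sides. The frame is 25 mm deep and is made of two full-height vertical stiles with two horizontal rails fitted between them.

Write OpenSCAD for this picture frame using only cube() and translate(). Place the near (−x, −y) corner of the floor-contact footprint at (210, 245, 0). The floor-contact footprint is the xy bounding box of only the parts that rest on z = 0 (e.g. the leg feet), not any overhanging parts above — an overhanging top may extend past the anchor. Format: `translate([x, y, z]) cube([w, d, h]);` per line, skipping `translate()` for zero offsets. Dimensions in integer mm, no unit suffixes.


translate([210, 245, 0]) cube([76, 25, 927]);
translate([503, 245, 0]) cube([76, 25, 927]);
translate([286, 245, 0]) cube([217, 25, 76]);
translate([286, 245, 851]) cube([217, 25, 76]);


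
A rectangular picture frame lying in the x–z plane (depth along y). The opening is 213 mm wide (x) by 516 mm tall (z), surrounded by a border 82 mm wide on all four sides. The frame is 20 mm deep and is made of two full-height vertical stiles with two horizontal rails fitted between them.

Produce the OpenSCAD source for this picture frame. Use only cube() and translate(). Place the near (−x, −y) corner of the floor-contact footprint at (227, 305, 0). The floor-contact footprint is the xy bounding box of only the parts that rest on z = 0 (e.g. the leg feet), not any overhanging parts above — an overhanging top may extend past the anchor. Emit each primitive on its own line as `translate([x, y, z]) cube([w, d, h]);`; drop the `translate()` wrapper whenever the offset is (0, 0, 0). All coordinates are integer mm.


translate([227, 305, 0]) cube([82, 20, 680]);
translate([522, 305, 0]) cube([82, 20, 680]);
translate([309, 305, 0]) cube([213, 20, 82]);
translate([309, 305, 598]) cube([213, 20, 82]);


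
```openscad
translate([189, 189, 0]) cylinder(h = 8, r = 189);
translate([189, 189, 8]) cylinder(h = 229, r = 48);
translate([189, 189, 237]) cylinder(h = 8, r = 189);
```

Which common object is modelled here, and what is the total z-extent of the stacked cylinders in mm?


A spool. The overall height is 245 mm.

Three coaxial cylinders, large–small–large — a spool. Two 8 mm flanges and a 229 mm core give 8 + 229 + 8 = 245 mm.


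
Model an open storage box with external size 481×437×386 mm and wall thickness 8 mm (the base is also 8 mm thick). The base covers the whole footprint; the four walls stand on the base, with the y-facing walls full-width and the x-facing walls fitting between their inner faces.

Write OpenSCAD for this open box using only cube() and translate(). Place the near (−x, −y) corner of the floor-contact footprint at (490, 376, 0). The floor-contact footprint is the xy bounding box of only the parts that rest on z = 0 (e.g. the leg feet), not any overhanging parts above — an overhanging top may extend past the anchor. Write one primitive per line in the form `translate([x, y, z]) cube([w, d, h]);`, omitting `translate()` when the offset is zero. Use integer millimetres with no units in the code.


translate([490, 376, 0]) cube([481, 437, 8]);
translate([490, 376, 8]) cube([481, 8, 378]);
translate([490, 805, 8]) cube([481, 8, 378]);
translate([490, 384, 8]) cube([8, 421, 378]);
translate([963, 384, 8]) cube([8, 421, 378]);


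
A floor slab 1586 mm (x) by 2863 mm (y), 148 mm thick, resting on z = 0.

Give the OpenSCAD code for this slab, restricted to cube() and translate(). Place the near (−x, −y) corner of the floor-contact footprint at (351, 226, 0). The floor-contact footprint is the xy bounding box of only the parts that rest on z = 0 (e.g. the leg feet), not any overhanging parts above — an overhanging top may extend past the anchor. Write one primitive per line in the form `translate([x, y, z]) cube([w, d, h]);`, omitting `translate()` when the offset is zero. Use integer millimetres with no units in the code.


translate([351, 226, 0]) cube([1586, 2863, 148]);


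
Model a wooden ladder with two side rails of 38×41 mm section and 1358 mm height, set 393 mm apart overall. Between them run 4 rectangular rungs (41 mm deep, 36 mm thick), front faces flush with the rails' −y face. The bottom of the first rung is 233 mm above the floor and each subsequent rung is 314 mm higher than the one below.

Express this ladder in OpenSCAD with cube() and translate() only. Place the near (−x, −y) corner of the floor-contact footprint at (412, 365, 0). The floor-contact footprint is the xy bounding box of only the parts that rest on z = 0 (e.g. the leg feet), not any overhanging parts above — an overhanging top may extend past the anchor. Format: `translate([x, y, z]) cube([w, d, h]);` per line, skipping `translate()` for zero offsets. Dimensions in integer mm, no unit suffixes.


translate([412, 365, 0]) cube([38, 41, 1358]);
translate([767, 365, 0]) cube([38, 41, 1358]);
translate([450, 365, 233]) cube([317, 41, 36]);
translate([450, 365, 547]) cube([317, 41, 36]);
translate([450, 365, 861]) cube([317, 41, 36]);
translate([450, 365, 1175]) cube([317, 41, 36]);


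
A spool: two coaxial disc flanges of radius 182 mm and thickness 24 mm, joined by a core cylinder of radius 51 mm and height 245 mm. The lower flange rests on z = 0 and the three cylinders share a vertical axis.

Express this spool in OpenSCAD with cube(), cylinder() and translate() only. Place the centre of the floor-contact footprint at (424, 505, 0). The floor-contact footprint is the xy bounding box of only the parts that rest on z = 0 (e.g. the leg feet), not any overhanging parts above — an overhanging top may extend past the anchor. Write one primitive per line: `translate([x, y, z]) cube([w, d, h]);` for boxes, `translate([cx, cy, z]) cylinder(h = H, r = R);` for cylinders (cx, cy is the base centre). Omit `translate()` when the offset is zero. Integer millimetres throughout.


translate([424, 505, 0]) cylinder(h = 24, r = 182);
translate([424, 505, 24]) cylinder(h = 245, r = 51);
translate([424, 505, 269]) cylinder(h = 24, r = 182);


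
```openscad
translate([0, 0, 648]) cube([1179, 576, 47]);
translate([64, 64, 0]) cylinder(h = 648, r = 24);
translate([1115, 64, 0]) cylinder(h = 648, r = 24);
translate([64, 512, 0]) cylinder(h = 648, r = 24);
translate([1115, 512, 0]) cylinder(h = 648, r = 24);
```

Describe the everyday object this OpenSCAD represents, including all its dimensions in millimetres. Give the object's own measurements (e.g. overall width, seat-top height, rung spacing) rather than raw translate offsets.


A rectangular dining table. The top is 1179×576×47 mm with its upper surface at z = 695 mm. It stands on four round legs of 48 mm diameter, each leg's bounding box inset 40 mm from the nearest pair of top edges, running from the floor to the underside of the top.
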